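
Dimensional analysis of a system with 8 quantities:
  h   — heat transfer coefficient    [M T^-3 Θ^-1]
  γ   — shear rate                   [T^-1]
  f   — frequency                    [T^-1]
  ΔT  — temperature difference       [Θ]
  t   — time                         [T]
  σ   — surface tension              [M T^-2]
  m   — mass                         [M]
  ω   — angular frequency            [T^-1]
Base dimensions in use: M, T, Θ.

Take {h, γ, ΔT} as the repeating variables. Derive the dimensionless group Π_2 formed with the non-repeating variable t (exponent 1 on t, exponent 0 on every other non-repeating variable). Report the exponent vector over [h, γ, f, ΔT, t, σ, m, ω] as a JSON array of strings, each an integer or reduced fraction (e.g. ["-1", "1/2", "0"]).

Dimensional matrix (M×T×Θ by h×γ×f×ΔT×t×σ×m×ω):
  M: [ 1  0  0  0  0  1  1  0]
  T: [-3 -1 -1  0  1 -2  0 -1]
  Θ: [-1  0  0  1  0  0  0  0]
Echelon form has 3 nonzero rows (pivots: h,γ,ΔT)
Pivot set = {h,γ,ΔT}, free = {f,t,σ,m,ω}
RREF:
  r0: [   1    0    0    0    0    1    1    0]
  r1: [   0    1    1    0   -1   -1   -3    1]
  r2: [   0    0    0    1    0    1    1    0]
Fix exponent of t at 1, f at 0, σ at 0, m at 0, ω at 0; solve each RREF row for its pivot's exponent:
  r0: exp(h) + (0)·1 = 0 ⇒ exp(h) = 0
  r1: exp(γ) + (-1)·1 = 0 ⇒ exp(γ) = 1
  r2: exp(ΔT) + (0)·1 = 0 ⇒ exp(ΔT) = 0
Π_2 = γ · t

["0", "1", "0", "0", "1", "0", "0", "0"]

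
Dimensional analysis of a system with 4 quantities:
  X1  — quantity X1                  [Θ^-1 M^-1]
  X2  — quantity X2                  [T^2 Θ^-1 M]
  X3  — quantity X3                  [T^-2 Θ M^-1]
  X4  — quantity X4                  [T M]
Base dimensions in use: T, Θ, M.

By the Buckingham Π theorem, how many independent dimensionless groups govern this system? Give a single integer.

Dimensional matrix (T×Θ×M by X1×X2×X3×X4):
  T: [ 0  2 -2  1]
  Θ: [-1 -1  1  0]
  M: [-1  1 -1  1]
Echelon form has 2 nonzero rows (pivots: X1,X2)
Π count = n − r = 4 − 2 = 2

2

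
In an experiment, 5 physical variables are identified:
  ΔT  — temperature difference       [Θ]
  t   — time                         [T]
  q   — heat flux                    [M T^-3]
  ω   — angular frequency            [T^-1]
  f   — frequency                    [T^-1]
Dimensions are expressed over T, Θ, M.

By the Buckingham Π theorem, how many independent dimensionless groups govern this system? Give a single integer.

Dimensional matrix (T×Θ×M by ΔT×t×q×ω×f):
  T: [ 0  1 -3 -1 -1]
  Θ: [ 1  0  0  0  0]
  M: [ 0  0  1  0  0]
Echelon form has 3 nonzero rows (pivots: ΔT,t,q)
Π count = n − r = 5 − 3 = 2

2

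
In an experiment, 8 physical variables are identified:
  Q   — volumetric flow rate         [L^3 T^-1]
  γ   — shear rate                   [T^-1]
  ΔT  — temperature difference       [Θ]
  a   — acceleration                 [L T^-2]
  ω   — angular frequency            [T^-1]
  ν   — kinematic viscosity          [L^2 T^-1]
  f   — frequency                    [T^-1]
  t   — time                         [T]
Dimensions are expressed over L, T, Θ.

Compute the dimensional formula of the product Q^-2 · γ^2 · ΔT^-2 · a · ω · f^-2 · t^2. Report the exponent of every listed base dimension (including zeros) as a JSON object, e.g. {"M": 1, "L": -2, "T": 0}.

{"L": -5, "T": 1, "Θ": -2}

Dimensional matrix (L×T×Θ by Q×γ×ΔT×a×ω×ν×f×t):
  L: [ 3  0  0  1  0  2  0  0]
  T: [-1 -1  0 -2 -1 -1 -1  1]
  Θ: [ 0  0  1  0  0  0  0  0]
  [L]: (-2)·3+(2)·0+(-2)·0+(1)·1+(1)·0+(-2)·0+(2)·0 = -5
  [T]: (-2)·-1+(2)·-1+(-2)·0+(1)·-2+(1)·-1+(-2)·-1+(2)·1 = 1
  [Θ]: (-2)·0+(2)·0+(-2)·1+(1)·0+(1)·0+(-2)·0+(2)·0 = -2
⇒ L^-5 T Θ^-2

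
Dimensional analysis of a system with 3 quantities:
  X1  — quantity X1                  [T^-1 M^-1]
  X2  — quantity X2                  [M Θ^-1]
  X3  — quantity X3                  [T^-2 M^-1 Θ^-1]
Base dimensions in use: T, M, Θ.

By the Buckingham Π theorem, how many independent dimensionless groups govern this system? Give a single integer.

1

Write exponents as rows T,M,Θ / cols X1,X2,X3:
  T: [-1  0 -2]
  M: [-1  1 -1]
  Θ: [ 0 -1 -1]
Row reduction gives pivot columns X1,X2; rank = 2
3 vars − rank 2 = 1 Π group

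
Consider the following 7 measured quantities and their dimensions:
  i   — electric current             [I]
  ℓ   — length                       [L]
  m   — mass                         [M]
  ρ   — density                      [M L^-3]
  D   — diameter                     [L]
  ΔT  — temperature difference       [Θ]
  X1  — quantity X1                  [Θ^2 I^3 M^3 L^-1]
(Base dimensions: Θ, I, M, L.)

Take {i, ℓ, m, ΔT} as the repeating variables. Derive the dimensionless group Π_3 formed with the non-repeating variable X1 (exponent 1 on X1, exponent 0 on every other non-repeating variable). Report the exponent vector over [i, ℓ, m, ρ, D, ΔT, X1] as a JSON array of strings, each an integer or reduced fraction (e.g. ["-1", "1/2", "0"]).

Dimensional matrix (Θ×I×M×L by i×ℓ×m×ρ×D×ΔT×X1):
  Θ: [ 0  0  0  0  0  1  2]
  I: [ 1  0  0  0  0  0  3]
  M: [ 0  0  1  1  0  0  3]
  L: [ 0  1  0 -3  1  0 -1]
Echelon form has 4 nonzero rows (pivots: i,ℓ,m,ΔT)
Pivot set = {i,ℓ,m,ΔT}, free = {ρ,D,X1}
RREF:
  r0: [   1    0    0    0    0    0    3]
  r1: [   0    1    0   -3    1    0   -1]
  r2: [   0    0    1    1    0    0    3]
  r3: [   0    0    0    0    0    1    2]
Fix exponent of X1 at 1, ρ at 0, D at 0; solve each RREF row for its pivot's exponent:
  r0: exp(i) + (3)·1 = 0 ⇒ exp(i) = -3
  r1: exp(ℓ) + (-1)·1 = 0 ⇒ exp(ℓ) = 1
  r2: exp(m) + (3)·1 = 0 ⇒ exp(m) = -3
  r3: exp(ΔT) + (2)·1 = 0 ⇒ exp(ΔT) = -2
Π_3 = i^-3 · ℓ · m^-3 · ΔT^-2 · X1

["-3", "1", "-3", "0", "0", "-2", "1"]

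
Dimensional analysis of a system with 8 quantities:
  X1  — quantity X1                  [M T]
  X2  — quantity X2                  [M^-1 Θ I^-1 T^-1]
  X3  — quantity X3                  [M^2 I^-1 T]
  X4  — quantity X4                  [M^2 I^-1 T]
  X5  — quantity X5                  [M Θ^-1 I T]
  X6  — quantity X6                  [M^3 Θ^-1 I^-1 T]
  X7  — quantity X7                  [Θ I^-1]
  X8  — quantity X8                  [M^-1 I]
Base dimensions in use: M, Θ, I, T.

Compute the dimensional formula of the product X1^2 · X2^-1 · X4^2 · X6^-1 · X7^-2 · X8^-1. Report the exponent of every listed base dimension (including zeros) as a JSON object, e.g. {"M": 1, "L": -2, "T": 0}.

{"M": 5, "Θ": -2, "I": 1, "T": 4}

Exponent matrix [M,Θ,I,T] × [X1,X2,X3,X4,X5,X6,X7,X8]:
  M: [ 1 -1  2  2  1  3  0 -1]
  Θ: [ 0  1  0  0 -1 -1  1  0]
  I: [ 0 -1 -1 -1  1 -1 -1  1]
  T: [ 1 -1  1  1  1  1  0  0]
  [M]: (2)·1+(-1)·-1+(2)·2+(-1)·3+(-2)·0+(-1)·-1 = 5
  [Θ]: (2)·0+(-1)·1+(2)·0+(-1)·-1+(-2)·1+(-1)·0 = -2
  [I]: (2)·0+(-1)·-1+(2)·-1+(-1)·-1+(-2)·-1+(-1)·1 = 1
  [T]: (2)·1+(-1)·-1+(2)·1+(-1)·1+(-2)·0+(-1)·0 = 4
⇒ M^5 Θ^-2 I T^4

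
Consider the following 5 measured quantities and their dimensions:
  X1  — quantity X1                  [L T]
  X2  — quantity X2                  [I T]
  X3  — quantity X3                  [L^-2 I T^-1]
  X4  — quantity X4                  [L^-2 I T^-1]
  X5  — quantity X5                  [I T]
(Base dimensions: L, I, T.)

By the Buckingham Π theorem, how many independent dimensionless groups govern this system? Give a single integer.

Exponent matrix [L,I,T] × [X1,X2,X3,X4,X5]:
  L: [ 1  0 -2 -2  0]
  I: [ 0  1  1  1  1]
  T: [ 1  1 -1 -1  1]
RREF → pivots at {X1,X2} ⇒ r = 2
n=5, r=2 ⇒ 3 dimensionless groups

3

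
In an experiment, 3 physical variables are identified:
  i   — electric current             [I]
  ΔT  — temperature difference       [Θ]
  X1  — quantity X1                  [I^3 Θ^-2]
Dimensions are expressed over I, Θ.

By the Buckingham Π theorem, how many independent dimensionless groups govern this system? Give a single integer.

Dimensional matrix (I×Θ by i×ΔT×X1):
  I: [ 1  0  3]
  Θ: [ 0  1 -2]
RREF → pivots at {i,ΔT} ⇒ r = 2
Π count = n − r = 3 − 2 = 1

1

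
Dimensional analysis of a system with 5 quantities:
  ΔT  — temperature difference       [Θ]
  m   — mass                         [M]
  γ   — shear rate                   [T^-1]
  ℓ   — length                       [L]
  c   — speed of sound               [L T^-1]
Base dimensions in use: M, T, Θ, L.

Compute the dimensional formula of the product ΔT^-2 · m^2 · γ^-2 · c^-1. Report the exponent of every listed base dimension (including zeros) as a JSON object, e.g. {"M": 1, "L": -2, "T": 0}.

{"M": 2, "T": 3, "Θ": -2, "L": -1}

Exponent matrix [M,T,Θ,L] × [ΔT,m,γ,ℓ,c]:
  M: [ 0  1  0  0  0]
  T: [ 0  0 -1  0 -1]
  Θ: [ 1  0  0  0  0]
  L: [ 0  0  0  1  1]
  [M]: (-2)·0+(2)·1+(-2)·0+(-1)·0 = 2
  [T]: (-2)·0+(2)·0+(-2)·-1+(-1)·-1 = 3
  [Θ]: (-2)·1+(2)·0+(-2)·0+(-1)·0 = -2
  [L]: (-2)·0+(2)·0+(-2)·0+(-1)·1 = -1
⇒ M^2 T^3 Θ^-2 L^-1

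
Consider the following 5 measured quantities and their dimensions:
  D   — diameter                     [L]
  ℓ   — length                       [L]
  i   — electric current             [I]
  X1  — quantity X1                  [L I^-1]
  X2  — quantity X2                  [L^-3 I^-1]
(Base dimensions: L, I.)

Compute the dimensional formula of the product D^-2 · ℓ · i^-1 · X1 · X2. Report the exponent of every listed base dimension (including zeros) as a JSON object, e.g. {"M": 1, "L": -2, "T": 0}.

{"L": -3, "I": -3}

Write exponents as rows L,I / cols D,ℓ,i,X1,X2:
  L: [ 1  1  0  1 -3]
  I: [ 0  0  1 -1 -1]
  [L]: (-2)·1+(1)·1+(-1)·0+(1)·1+(1)·-3 = -3
  [I]: (-2)·0+(1)·0+(-1)·1+(1)·-1+(1)·-1 = -3
⇒ L^-3 I^-3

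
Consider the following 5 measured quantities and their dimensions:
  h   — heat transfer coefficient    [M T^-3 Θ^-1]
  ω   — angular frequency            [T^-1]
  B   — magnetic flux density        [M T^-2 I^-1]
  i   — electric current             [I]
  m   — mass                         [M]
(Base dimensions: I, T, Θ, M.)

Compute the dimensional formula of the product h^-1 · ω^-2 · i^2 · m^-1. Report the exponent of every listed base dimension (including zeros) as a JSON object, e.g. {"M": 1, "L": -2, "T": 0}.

Write exponents as rows I,T,Θ,M / cols h,ω,B,i,m:
  I: [ 0  0 -1  1  0]
  T: [-3 -1 -2  0  0]
  Θ: [-1  0  0  0  0]
  M: [ 1  0  1  0  1]
  [I]: (-1)·0+(-2)·0+(2)·1+(-1)·0 = 2
  [T]: (-1)·-3+(-2)·-1+(2)·0+(-1)·0 = 5
  [Θ]: (-1)·-1+(-2)·0+(2)·0+(-1)·0 = 1
  [M]: (-1)·1+(-2)·0+(2)·0+(-1)·1 = -2
⇒ I^2 T^5 Θ M^-2

{"I": 2, "T": 5, "Θ": 1, "M": -2}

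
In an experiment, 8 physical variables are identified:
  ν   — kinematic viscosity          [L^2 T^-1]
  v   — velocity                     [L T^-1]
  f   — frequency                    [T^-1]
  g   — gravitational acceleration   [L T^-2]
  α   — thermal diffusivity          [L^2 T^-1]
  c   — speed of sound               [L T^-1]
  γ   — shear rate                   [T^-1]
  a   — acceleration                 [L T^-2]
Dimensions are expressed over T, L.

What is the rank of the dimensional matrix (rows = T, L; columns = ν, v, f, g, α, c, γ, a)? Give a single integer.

2

Write exponents as rows T,L / cols ν,v,f,g,α,c,γ,a:
  T: [-1 -1 -1 -2 -1 -1 -1 -2]
  L: [ 2  1  0  1  2  1  0  1]
Row reduction gives pivot columns ν,v; rank = 2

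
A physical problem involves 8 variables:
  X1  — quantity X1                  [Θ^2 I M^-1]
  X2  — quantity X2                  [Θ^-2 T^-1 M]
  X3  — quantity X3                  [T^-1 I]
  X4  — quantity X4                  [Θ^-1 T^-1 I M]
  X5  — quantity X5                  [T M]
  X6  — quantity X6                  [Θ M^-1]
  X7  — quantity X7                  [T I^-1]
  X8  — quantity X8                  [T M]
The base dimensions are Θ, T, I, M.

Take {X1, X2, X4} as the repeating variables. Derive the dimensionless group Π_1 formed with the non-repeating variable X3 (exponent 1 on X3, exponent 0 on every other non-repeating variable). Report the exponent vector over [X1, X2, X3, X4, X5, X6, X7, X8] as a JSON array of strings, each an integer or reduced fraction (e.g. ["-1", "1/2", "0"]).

["-1", "-1", "1", "0", "0", "0", "0", "0"]

Exponent matrix [Θ,T,I,M] × [X1,X2,X3,X4,X5,X6,X7,X8]:
  Θ: [ 2 -2  0 -1  0  1  0  0]
  T: [ 0 -1 -1 -1  1  0  1  1]
  I: [ 1  0  1  1  0  0 -1  0]
  M: [-1  1  0  1  1 -1  0  1]
RREF → pivots at {X1,X2,X4} ⇒ r = 3
Pivot set = {X1,X2,X4}, free = {X3,X5,X6,X7,X8}
RREF:
  r0: [   1    0    1    0   -2    1   -1   -2]
  r1: [   0    1    1    0   -3    1   -1   -3]
  r2: [   0    0    0    1    2   -1    0    2]
  r3: [   0    0    0    0    0    0    0    0]
Fix exponent of X3 at 1, X5 at 0, X6 at 0, X7 at 0, X8 at 0; solve each RREF row for its pivot's exponent:
  r0: exp(X1) + (1)·1 = 0 ⇒ exp(X1) = -1
  r1: exp(X2) + (1)·1 = 0 ⇒ exp(X2) = -1
  r2: exp(X4) + (0)·1 = 0 ⇒ exp(X4) = 0
Π_1 = X1^-1 · X2^-1 · X3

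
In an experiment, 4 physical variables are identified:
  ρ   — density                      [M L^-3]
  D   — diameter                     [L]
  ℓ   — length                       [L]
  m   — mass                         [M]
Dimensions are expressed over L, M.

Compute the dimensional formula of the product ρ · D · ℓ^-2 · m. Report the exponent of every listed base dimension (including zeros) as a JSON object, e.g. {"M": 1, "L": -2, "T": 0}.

{"L": -4, "M": 2}

Dimensional matrix (L×M by ρ×D×ℓ×m):
  L: [-3  1  1  0]
  M: [ 1  0  0  1]
  [L]: (1)·-3+(1)·1+(-2)·1+(1)·0 = -4
  [M]: (1)·1+(1)·0+(-2)·0+(1)·1 = 2
⇒ L^-4 M^2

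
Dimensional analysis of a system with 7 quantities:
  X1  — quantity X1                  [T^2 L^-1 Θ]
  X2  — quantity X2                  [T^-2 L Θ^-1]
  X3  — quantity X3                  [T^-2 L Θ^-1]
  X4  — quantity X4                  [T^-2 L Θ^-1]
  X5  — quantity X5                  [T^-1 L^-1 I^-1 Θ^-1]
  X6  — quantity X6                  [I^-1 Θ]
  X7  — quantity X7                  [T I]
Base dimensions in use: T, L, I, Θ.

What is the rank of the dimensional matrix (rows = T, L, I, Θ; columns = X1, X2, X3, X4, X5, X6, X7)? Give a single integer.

3

Exponent matrix [T,L,I,Θ] × [X1,X2,X3,X4,X5,X6,X7]:
  T: [ 2 -2 -2 -2 -1  0  1]
  L: [-1  1  1  1 -1  0  0]
  I: [ 0  0  0  0 -1 -1  1]
  Θ: [ 1 -1 -1 -1 -1  1  0]
Row reduction gives pivot columns X1,X5,X6; rank = 3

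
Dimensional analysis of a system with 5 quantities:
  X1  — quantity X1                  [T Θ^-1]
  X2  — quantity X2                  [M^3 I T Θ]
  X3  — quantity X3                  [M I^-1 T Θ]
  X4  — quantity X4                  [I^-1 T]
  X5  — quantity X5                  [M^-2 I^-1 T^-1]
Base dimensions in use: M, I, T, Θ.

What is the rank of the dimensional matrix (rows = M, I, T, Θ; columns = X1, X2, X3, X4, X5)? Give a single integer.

Exponent matrix [M,I,T,Θ] × [X1,X2,X3,X4,X5]:
  M: [ 0  3  1  0 -2]
  I: [ 0  1 -1 -1 -1]
  T: [ 1  1  1  1 -1]
  Θ: [-1  1  1  0  0]
Row reduction gives pivot columns X1,X2,X3; rank = 3

3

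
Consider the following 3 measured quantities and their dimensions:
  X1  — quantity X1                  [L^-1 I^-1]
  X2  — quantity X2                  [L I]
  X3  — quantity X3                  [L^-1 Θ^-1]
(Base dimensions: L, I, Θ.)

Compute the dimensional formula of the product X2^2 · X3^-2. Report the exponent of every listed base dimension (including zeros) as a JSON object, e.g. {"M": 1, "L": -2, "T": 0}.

{"L": 4, "I": 2, "Θ": 2}

Write exponents as rows L,I,Θ / cols X1,X2,X3:
  L: [-1  1 -1]
  I: [-1  1  0]
  Θ: [ 0  0 -1]
  [L]: (2)·1+(-2)·-1 = 4
  [I]: (2)·1+(-2)·0 = 2
  [Θ]: (2)·0+(-2)·-1 = 2
⇒ L^4 I^2 Θ^2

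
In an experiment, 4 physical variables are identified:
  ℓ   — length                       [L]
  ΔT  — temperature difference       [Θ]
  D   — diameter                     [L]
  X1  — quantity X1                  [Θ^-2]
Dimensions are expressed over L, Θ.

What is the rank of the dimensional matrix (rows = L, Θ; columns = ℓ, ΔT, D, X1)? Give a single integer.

Write exponents as rows L,Θ / cols ℓ,ΔT,D,X1:
  L: [ 1  0  1  0]
  Θ: [ 0  1  0 -2]
Echelon form has 2 nonzero rows (pivots: ℓ,ΔT)

2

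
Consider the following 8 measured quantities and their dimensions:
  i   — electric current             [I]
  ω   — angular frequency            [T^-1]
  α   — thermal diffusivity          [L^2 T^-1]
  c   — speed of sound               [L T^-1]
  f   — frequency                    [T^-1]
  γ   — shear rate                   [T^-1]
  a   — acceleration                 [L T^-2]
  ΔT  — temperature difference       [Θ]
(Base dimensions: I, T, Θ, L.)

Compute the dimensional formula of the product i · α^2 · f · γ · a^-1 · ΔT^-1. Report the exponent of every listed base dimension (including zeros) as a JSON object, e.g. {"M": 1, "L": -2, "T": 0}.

{"I": 1, "T": -2, "Θ": -1, "L": 3}

Write exponents as rows I,T,Θ,L / cols i,ω,α,c,f,γ,a,ΔT:
  I: [ 1  0  0  0  0  0  0  0]
  T: [ 0 -1 -1 -1 -1 -1 -2  0]
  Θ: [ 0  0  0  0  0  0  0  1]
  L: [ 0  0  2  1  0  0  1  0]
  [I]: (1)·1+(2)·0+(1)·0+(1)·0+(-1)·0+(-1)·0 = 1
  [T]: (1)·0+(2)·-1+(1)·-1+(1)·-1+(-1)·-2+(-1)·0 = -2
  [Θ]: (1)·0+(2)·0+(1)·0+(1)·0+(-1)·0+(-1)·1 = -1
  [L]: (1)·0+(2)·2+(1)·0+(1)·0+(-1)·1+(-1)·0 = 3
⇒ I T^-2 Θ^-1 L^3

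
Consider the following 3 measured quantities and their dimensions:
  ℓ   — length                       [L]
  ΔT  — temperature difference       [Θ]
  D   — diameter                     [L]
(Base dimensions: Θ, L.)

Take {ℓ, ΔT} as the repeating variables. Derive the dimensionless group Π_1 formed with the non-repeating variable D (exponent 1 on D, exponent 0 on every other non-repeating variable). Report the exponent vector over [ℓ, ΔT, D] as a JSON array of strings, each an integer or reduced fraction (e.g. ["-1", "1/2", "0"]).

Exponent matrix [Θ,L] × [ℓ,ΔT,D]:
  Θ: [ 0  1  0]
  L: [ 1  0  1]
RREF → pivots at {ℓ,ΔT} ⇒ r = 2
Repeat: ℓ,ΔT; free: D
RREF:
  r0: [   1    0    1]
  r1: [   0    1    0]
Fix exponent of D at 1; solve each RREF row for its pivot's exponent:
  r0: exp(ℓ) + (1)·1 = 0 ⇒ exp(ℓ) = -1
  r1: exp(ΔT) + (0)·1 = 0 ⇒ exp(ΔT) = 0
Π_1 = ℓ^-1 · D

["-1", "0", "1"]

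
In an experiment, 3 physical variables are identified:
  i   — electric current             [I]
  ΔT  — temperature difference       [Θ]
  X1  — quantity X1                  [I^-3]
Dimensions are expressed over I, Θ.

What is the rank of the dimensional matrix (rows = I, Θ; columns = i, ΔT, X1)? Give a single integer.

Dimensional matrix (I×Θ by i×ΔT×X1):
  I: [ 1  0 -3]
  Θ: [ 0  1  0]
Row reduction gives pivot columns i,ΔT; rank = 2

2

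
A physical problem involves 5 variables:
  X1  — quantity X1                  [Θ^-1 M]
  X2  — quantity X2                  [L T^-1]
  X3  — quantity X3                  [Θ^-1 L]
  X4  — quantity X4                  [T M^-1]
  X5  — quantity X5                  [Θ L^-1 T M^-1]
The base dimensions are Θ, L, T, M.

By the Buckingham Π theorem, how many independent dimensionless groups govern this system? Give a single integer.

2

Write exponents as rows Θ,L,T,M / cols X1,X2,X3,X4,X5:
  Θ: [-1  0 -1  0  1]
  L: [ 0  1  1  0 -1]
  T: [ 0 -1  0  1  1]
  M: [ 1  0  0 -1 -1]
Row reduction gives pivot columns X1,X2,X3; rank = 3
Π count = n − r = 5 − 3 = 2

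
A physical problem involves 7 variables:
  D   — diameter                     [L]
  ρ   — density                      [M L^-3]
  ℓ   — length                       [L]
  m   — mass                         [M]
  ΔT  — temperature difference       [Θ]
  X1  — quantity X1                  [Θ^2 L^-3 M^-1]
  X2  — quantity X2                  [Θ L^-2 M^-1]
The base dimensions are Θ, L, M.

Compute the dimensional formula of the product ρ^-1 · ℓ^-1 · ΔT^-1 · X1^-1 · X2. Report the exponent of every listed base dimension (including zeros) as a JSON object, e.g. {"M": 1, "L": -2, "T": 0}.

Write exponents as rows Θ,L,M / cols D,ρ,ℓ,m,ΔT,X1,X2:
  Θ: [ 0  0  0  0  1  2  1]
  L: [ 1 -3  1  0  0 -3 -2]
  M: [ 0  1  0  1  0 -1 -1]
  [Θ]: (-1)·0+(-1)·0+(-1)·1+(-1)·2+(1)·1 = -2
  [L]: (-1)·-3+(-1)·1+(-1)·0+(-1)·-3+(1)·-2 = 3
  [M]: (-1)·1+(-1)·0+(-1)·0+(-1)·-1+(1)·-1 = -1
⇒ Θ^-2 L^3 M^-1

{"Θ": -2, "L": 3, "M": -1}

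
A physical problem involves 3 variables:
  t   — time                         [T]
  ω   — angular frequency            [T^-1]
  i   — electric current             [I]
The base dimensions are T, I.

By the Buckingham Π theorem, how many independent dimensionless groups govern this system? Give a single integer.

Exponent matrix [T,I] × [t,ω,i]:
  T: [ 1 -1  0]
  I: [ 0  0  1]
RREF → pivots at {t,i} ⇒ r = 2
3 vars − rank 2 = 1 Π group

1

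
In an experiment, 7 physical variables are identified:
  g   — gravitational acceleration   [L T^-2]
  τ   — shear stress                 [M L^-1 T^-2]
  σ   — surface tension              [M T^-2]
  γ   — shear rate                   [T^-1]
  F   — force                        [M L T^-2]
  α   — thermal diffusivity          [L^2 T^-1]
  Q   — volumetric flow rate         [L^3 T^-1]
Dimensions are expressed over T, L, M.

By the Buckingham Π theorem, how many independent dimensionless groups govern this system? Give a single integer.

Write exponents as rows T,L,M / cols g,τ,σ,γ,F,α,Q:
  T: [-2 -2 -2 -1 -2 -1 -1]
  L: [ 1 -1  0  0  1  2  3]
  M: [ 0  1  1  0  1  0  0]
Row reduction gives pivot columns g,τ,σ; rank = 3
Π count = n − r = 7 − 3 = 4

4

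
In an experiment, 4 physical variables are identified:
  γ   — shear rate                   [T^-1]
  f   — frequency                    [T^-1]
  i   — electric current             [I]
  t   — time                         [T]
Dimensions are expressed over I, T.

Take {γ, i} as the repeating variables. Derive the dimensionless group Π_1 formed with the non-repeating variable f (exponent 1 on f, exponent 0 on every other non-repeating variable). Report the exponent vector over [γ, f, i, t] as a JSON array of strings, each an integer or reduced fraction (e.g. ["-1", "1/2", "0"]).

Write exponents as rows I,T / cols γ,f,i,t:
  I: [ 0  0  1  0]
  T: [-1 -1  0  1]
Echelon form has 2 nonzero rows (pivots: γ,i)
Repeat: γ,i; free: f,t
RREF:
  r0: [   1    1    0   -1]
  r1: [   0    0    1    0]
Fix exponent of f at 1, t at 0; solve each RREF row for its pivot's exponent:
  r0: exp(γ) + (1)·1 = 0 ⇒ exp(γ) = -1
  r1: exp(i) + (0)·1 = 0 ⇒ exp(i) = 0
Π_1 = γ^-1 · f

["-1", "1", "0", "0"]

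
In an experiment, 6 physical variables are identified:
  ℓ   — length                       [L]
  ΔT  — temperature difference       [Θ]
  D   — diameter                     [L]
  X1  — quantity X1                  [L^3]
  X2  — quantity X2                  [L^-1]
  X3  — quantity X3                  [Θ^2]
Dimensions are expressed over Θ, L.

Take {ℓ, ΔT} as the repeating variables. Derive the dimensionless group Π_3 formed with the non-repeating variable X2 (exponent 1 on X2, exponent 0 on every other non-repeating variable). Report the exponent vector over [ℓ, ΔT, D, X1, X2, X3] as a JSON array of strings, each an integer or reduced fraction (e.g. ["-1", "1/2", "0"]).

["1", "0", "0", "0", "1", "0"]

Dimensional matrix (Θ×L by ℓ×ΔT×D×X1×X2×X3):
  Θ: [ 0  1  0  0  0  2]
  L: [ 1  0  1  3 -1  0]
Echelon form has 2 nonzero rows (pivots: ℓ,ΔT)
Pivot set = {ℓ,ΔT}, free = {D,X1,X2,X3}
RREF:
  r0: [   1    0    1    3   -1    0]
  r1: [   0    1    0    0    0    2]
Fix exponent of X2 at 1, D at 0, X1 at 0, X3 at 0; solve each RREF row for its pivot's exponent:
  r0: exp(ℓ) + (-1)·1 = 0 ⇒ exp(ℓ) = 1
  r1: exp(ΔT) + (0)·1 = 0 ⇒ exp(ΔT) = 0
Π_3 = ℓ · X2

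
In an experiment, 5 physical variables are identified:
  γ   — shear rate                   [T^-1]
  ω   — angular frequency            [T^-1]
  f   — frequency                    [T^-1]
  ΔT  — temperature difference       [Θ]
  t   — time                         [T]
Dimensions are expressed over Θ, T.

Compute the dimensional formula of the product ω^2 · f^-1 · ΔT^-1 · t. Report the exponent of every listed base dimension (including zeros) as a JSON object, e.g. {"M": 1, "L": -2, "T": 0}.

Exponent matrix [Θ,T] × [γ,ω,f,ΔT,t]:
  Θ: [ 0  0  0  1  0]
  T: [-1 -1 -1  0  1]
  [Θ]: (2)·0+(-1)·0+(-1)·1+(1)·0 = -1
  [T]: (2)·-1+(-1)·-1+(-1)·0+(1)·1 = 0
⇒ Θ^-1

{"Θ": -1, "T": 0}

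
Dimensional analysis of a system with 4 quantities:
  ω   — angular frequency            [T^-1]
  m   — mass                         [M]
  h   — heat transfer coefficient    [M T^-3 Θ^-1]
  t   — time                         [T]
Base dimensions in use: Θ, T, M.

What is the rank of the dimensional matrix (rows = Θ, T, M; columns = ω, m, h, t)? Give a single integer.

3

Exponent matrix [Θ,T,M] × [ω,m,h,t]:
  Θ: [ 0  0 -1  0]
  T: [-1  0 -3  1]
  M: [ 0  1  1  0]
Echelon form has 3 nonzero rows (pivots: ω,m,h)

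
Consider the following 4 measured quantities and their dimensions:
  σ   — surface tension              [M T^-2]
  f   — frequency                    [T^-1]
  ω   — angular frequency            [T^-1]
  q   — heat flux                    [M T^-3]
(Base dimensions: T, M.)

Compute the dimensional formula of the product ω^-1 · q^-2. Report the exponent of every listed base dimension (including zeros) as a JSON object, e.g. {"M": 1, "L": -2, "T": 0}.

Dimensional matrix (T×M by σ×f×ω×q):
  T: [-2 -1 -1 -3]
  M: [ 1  0  0  1]
  [T]: (-1)·-1+(-2)·-3 = 7
  [M]: (-1)·0+(-2)·1 = -2
⇒ T^7 M^-2

{"T": 7, "M": -2}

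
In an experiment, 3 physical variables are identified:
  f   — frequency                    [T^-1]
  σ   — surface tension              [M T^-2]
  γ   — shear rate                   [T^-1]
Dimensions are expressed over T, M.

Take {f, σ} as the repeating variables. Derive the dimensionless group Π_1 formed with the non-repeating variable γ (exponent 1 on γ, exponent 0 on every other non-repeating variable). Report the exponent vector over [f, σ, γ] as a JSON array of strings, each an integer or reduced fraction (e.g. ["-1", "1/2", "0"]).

Exponent matrix [T,M] × [f,σ,γ]:
  T: [-1 -2 -1]
  M: [ 0  1  0]
RREF → pivots at {f,σ} ⇒ r = 2
Pivot set = {f,σ}, free = {γ}
RREF:
  r0: [   1    0    1]
  r1: [   0    1    0]
Fix exponent of γ at 1; solve each RREF row for its pivot's exponent:
  r0: exp(f) + (1)·1 = 0 ⇒ exp(f) = -1
  r1: exp(σ) + (0)·1 = 0 ⇒ exp(σ) = 0
Π_1 = f^-1 · γ

["-1", "0", "1"]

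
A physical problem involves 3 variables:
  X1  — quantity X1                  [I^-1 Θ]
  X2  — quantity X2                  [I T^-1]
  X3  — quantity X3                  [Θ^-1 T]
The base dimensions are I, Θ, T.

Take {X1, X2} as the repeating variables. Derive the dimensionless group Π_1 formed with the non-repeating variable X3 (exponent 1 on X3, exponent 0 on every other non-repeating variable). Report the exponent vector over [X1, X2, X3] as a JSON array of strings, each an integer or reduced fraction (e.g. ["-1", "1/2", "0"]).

["1", "1", "1"]

Write exponents as rows I,Θ,T / cols X1,X2,X3:
  I: [-1  1  0]
  Θ: [ 1  0 -1]
  T: [ 0 -1  1]
Row reduction gives pivot columns X1,X2; rank = 2
Repeat: X1,X2; free: X3
RREF:
  r0: [   1    0   -1]
  r1: [   0    1   -1]
  r2: [   0    0    0]
Fix exponent of X3 at 1; solve each RREF row for its pivot's exponent:
  r0: exp(X1) + (-1)·1 = 0 ⇒ exp(X1) = 1
  r1: exp(X2) + (-1)·1 = 0 ⇒ exp(X2) = 1
Π_1 = X1 · X2 · X3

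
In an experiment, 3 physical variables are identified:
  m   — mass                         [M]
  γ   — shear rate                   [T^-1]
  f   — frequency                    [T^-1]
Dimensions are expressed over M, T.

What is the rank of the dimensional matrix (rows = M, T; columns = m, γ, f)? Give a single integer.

2

Write exponents as rows M,T / cols m,γ,f:
  M: [ 1  0  0]
  T: [ 0 -1 -1]
RREF → pivots at {m,γ} ⇒ r = 2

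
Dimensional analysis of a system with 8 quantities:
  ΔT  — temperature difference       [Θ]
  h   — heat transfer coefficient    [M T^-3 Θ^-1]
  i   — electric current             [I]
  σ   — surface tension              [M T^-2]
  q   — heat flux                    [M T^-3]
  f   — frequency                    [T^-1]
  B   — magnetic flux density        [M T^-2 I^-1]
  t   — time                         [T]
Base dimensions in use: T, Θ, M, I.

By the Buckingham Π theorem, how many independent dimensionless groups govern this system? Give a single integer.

Exponent matrix [T,Θ,M,I] × [ΔT,h,i,σ,q,f,B,t]:
  T: [ 0 -3  0 -2 -3 -1 -2  1]
  Θ: [ 1 -1  0  0  0  0  0  0]
  M: [ 0  1  0  1  1  0  1  0]
  I: [ 0  0  1  0  0  0 -1  0]
Row reduction gives pivot columns ΔT,h,i,σ; rank = 4
Π count = n − r = 8 − 4 = 4

4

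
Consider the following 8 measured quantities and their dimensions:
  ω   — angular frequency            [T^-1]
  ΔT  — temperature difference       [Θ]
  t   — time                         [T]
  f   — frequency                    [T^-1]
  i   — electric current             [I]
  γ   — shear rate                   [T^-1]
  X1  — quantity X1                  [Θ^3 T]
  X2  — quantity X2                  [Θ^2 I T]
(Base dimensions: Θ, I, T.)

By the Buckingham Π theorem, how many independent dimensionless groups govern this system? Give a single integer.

5

Dimensional matrix (Θ×I×T by ω×ΔT×t×f×i×γ×X1×X2):
  Θ: [ 0  1  0  0  0  0  3  2]
  I: [ 0  0  0  0  1  0  0  1]
  T: [-1  0  1 -1  0 -1  1  1]
Row reduction gives pivot columns ω,ΔT,i; rank = 3
n=8, r=3 ⇒ 5 dimensionless groups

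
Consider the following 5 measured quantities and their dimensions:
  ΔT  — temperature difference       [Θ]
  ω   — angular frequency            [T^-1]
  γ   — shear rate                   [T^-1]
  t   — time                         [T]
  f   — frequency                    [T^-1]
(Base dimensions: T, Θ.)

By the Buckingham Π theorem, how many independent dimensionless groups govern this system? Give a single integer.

Dimensional matrix (T×Θ by ΔT×ω×γ×t×f):
  T: [ 0 -1 -1  1 -1]
  Θ: [ 1  0  0  0  0]
Row reduction gives pivot columns ΔT,ω; rank = 2
n=5, r=2 ⇒ 3 dimensionless groups

3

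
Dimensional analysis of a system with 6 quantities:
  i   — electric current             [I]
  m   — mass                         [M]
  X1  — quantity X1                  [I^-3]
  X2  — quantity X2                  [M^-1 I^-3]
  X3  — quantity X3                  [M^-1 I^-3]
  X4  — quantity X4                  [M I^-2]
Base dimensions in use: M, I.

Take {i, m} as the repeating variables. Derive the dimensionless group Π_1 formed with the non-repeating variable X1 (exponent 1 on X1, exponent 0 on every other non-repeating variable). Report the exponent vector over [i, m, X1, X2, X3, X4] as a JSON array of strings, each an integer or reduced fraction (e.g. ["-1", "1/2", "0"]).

["3", "0", "1", "0", "0", "0"]

Write exponents as rows M,I / cols i,m,X1,X2,X3,X4:
  M: [ 0  1  0 -1 -1  1]
  I: [ 1  0 -3 -3 -3 -2]
Row reduction gives pivot columns i,m; rank = 2
Pivot set = {i,m}, free = {X1,X2,X3,X4}
RREF:
  r0: [   1    0   -3   -3   -3   -2]
  r1: [   0    1    0   -1   -1    1]
Fix exponent of X1 at 1, X2 at 0, X3 at 0, X4 at 0; solve each RREF row for its pivot's exponent:
  r0: exp(i) + (-3)·1 = 0 ⇒ exp(i) = 3
  r1: exp(m) + (0)·1 = 0 ⇒ exp(m) = 0
Π_1 = i^3 · X1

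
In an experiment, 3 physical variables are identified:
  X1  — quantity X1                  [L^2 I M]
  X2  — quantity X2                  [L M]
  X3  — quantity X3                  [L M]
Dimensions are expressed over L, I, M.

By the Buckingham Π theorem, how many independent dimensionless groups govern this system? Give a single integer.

Write exponents as rows L,I,M / cols X1,X2,X3:
  L: [ 2  1  1]
  I: [ 1  0  0]
  M: [ 1  1  1]
RREF → pivots at {X1,X2} ⇒ r = 2
Π count = n − r = 3 − 2 = 1

1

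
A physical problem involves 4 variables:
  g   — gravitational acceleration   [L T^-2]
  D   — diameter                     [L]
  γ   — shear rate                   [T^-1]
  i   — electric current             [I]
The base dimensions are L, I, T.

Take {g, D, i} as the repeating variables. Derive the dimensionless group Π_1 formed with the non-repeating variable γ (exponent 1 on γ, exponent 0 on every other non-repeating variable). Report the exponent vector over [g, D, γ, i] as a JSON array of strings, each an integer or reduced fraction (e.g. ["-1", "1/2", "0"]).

["-1/2", "1/2", "1", "0"]

Write exponents as rows L,I,T / cols g,D,γ,i:
  L: [ 1  1  0  0]
  I: [ 0  0  0  1]
  T: [-2  0 -1  0]
Row reduction gives pivot columns g,D,i; rank = 3
Pivot set = {g,D,i}, free = {γ}
RREF:
  r0: [   1    0  1/2    0]
  r1: [   0    1 -1/2    0]
  r2: [   0    0    0    1]
Fix exponent of γ at 1; solve each RREF row for its pivot's exponent:
  r0: exp(g) + (1/2)·1 = 0 ⇒ exp(g) = -1/2
  r1: exp(D) + (-1/2)·1 = 0 ⇒ exp(D) = 1/2
  r2: exp(i) + (0)·1 = 0 ⇒ exp(i) = 0
Π_1 = g^(-1/2) · D^(1/2) · γ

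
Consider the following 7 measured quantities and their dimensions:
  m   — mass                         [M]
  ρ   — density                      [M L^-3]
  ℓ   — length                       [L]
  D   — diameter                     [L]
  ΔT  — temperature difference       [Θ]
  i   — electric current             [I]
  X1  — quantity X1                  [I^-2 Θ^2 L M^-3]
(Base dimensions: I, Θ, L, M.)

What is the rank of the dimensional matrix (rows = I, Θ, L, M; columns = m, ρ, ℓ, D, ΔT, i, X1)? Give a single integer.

Write exponents as rows I,Θ,L,M / cols m,ρ,ℓ,D,ΔT,i,X1:
  I: [ 0  0  0  0  0  1 -2]
  Θ: [ 0  0  0  0  1  0  2]
  L: [ 0 -3  1  1  0  0  1]
  M: [ 1  1  0  0  0  0 -3]
RREF → pivots at {m,ρ,ΔT,i} ⇒ r = 4

4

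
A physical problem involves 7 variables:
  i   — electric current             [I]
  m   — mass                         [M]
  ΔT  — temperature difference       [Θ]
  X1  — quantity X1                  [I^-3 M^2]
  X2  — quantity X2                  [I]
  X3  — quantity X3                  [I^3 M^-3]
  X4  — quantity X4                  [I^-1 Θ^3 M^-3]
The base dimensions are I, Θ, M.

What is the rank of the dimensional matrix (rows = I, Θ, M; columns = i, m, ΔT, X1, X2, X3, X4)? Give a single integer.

3

Dimensional matrix (I×Θ×M by i×m×ΔT×X1×X2×X3×X4):
  I: [ 1  0  0 -3  1  3 -1]
  Θ: [ 0  0  1  0  0  0  3]
  M: [ 0  1  0  2  0 -3 -3]
Echelon form has 3 nonzero rows (pivots: i,m,ΔT)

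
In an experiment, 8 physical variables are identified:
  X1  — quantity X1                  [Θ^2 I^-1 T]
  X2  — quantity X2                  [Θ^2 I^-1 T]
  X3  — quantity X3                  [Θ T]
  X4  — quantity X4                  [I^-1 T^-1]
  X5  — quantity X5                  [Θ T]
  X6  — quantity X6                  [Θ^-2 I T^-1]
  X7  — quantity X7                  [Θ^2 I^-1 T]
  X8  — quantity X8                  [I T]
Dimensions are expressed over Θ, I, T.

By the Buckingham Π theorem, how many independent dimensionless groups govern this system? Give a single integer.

Write exponents as rows Θ,I,T / cols X1,X2,X3,X4,X5,X6,X7,X8:
  Θ: [ 2  2  1  0  1 -2  2  0]
  I: [-1 -1  0 -1  0  1 -1  1]
  T: [ 1  1  1 -1  1 -1  1  1]
Row reduction gives pivot columns X1,X3; rank = 2
8 vars − rank 2 = 6 Π groups

6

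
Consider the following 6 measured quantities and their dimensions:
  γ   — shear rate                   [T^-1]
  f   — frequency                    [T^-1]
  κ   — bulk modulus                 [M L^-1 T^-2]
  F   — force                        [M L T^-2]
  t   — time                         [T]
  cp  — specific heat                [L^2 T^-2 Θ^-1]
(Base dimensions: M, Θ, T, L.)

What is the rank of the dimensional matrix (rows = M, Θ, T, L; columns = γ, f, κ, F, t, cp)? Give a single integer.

4

Dimensional matrix (M×Θ×T×L by γ×f×κ×F×t×cp):
  M: [ 0  0  1  1  0  0]
  Θ: [ 0  0  0  0  0 -1]
  T: [-1 -1 -2 -2  1 -2]
  L: [ 0  0 -1  1  0  2]
RREF → pivots at {γ,κ,F,cp} ⇒ r = 4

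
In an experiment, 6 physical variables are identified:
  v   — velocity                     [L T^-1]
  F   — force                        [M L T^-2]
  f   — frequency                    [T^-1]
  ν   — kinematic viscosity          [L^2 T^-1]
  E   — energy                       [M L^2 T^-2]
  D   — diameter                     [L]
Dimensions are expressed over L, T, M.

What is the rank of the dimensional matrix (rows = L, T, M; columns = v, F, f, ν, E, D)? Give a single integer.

3

Dimensional matrix (L×T×M by v×F×f×ν×E×D):
  L: [ 1  1  0  2  2  1]
  T: [-1 -2 -1 -1 -2  0]
  M: [ 0  1  0  0  1  0]
Row reduction gives pivot columns v,F,f; rank = 3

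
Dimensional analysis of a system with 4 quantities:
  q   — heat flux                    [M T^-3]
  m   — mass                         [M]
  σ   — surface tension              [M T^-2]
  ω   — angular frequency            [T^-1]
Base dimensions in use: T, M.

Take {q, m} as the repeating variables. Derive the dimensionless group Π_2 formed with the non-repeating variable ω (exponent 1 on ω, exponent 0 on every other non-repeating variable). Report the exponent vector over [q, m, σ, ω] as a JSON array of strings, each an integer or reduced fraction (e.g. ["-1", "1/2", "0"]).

["-1/3", "1/3", "0", "1"]

Exponent matrix [T,M] × [q,m,σ,ω]:
  T: [-3  0 -2 -1]
  M: [ 1  1  1  0]
RREF → pivots at {q,m} ⇒ r = 2
Pivot set = {q,m}, free = {σ,ω}
RREF:
  r0: [   1    0  2/3  1/3]
  r1: [   0    1  1/3 -1/3]
Fix exponent of ω at 1, σ at 0; solve each RREF row for its pivot's exponent:
  r0: exp(q) + (1/3)·1 = 0 ⇒ exp(q) = -1/3
  r1: exp(m) + (-1/3)·1 = 0 ⇒ exp(m) = 1/3
Π_2 = q^(-1/3) · m^(1/3) · ω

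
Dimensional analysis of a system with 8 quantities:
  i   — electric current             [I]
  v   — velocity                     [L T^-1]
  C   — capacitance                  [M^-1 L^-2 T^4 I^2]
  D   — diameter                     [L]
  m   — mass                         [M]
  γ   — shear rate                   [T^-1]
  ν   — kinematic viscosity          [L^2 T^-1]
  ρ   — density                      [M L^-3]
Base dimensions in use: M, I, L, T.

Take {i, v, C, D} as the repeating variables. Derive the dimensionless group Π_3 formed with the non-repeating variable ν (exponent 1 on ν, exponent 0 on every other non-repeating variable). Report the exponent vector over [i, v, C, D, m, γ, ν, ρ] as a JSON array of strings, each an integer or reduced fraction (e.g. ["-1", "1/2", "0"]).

Write exponents as rows M,I,L,T / cols i,v,C,D,m,γ,ν,ρ:
  M: [ 0  0 -1  0  1  0  0  1]
  I: [ 1  0  2  0  0  0  0  0]
  L: [ 0  1 -2  1  0  0  2 -3]
  T: [ 0 -1  4  0  0 -1 -1  0]
Row reduction gives pivot columns i,v,C,D; rank = 4
Repeat: i,v,C,D; free: m,γ,ν,ρ
RREF:
  r0: [   1    0    0    0    2    0    0    2]
  r1: [   0    1    0    0   -4    1    1   -4]
  r2: [   0    0    1    0   -1    0    0   -1]
  r3: [   0    0    0    1    2   -1    1   -1]
Fix exponent of ν at 1, m at 0, γ at 0, ρ at 0; solve each RREF row for its pivot's exponent:
  r0: exp(i) + (0)·1 = 0 ⇒ exp(i) = 0
  r1: exp(v) + (1)·1 = 0 ⇒ exp(v) = -1
  r2: exp(C) + (0)·1 = 0 ⇒ exp(C) = 0
  r3: exp(D) + (1)·1 = 0 ⇒ exp(D) = -1
Π_3 = v^-1 · D^-1 · ν

["0", "-1", "0", "-1", "0", "0", "1", "0"]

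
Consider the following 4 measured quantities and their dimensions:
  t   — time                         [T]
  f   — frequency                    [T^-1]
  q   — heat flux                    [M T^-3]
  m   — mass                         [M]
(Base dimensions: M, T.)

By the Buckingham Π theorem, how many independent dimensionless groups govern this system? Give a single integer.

2

Write exponents as rows M,T / cols t,f,q,m:
  M: [ 0  0  1  1]
  T: [ 1 -1 -3  0]
RREF → pivots at {t,q} ⇒ r = 2
4 vars − rank 2 = 2 Π groups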